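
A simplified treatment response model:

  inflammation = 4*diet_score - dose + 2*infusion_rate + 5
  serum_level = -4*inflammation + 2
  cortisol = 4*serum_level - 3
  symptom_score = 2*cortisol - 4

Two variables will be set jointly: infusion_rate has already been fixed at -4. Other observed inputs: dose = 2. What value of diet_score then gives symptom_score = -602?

diet_score = 6

With infusion_rate held at -4:
Substituting into the inflammation equation gives inflammation = 4*diet_score - 5.
Substituting into the serum_level equation gives serum_level = -16*diet_score + 22.
Substituting into the cortisol equation gives cortisol = -64*diet_score + 85.
symptom_score becomes -128*diet_score + 166.
Solve -128*diet_score + 166 = -602: diet_score = (-602 - 166) / -128 = 6.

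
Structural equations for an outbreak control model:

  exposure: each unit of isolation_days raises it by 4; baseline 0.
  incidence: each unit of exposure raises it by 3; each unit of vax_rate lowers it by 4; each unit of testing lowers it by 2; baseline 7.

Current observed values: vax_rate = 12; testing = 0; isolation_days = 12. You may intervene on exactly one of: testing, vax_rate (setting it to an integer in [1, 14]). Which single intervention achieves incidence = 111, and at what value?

Intervening on testing: incidence = -2*testing + 103. Reaching 111 requires testing = -4, outside [1, 14].
Intervening on vax_rate: with other inputs at their observed values, incidence = -4*vax_rate + 151. Solving for 111 gives vax_rate = 10, within [1, 14].

set vax_rate = 10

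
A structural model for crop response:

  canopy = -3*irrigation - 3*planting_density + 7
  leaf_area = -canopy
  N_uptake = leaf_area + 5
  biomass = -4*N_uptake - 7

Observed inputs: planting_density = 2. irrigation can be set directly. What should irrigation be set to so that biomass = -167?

Substituting into the canopy equation gives canopy = -3*irrigation + 1.
Substituting into the leaf_area equation gives leaf_area = 3*irrigation - 1.
So N_uptake = 3*irrigation + 4.
Substituting into the biomass equation gives biomass = -12*irrigation - 23.
Solve -12*irrigation - 23 = -167: irrigation = (-167 + 23) / -12 = 12.

irrigation = 12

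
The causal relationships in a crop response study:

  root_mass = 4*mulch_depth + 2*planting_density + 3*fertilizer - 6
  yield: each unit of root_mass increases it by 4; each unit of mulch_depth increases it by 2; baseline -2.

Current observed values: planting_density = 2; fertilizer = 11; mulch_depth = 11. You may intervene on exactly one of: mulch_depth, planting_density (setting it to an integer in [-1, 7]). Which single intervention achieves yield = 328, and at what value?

set planting_density = 3

Intervening on mulch_depth: yield = 18*mulch_depth + 122. Reaching 328 requires mulch_depth = 103/9, not an integer.
Intervening on planting_density: with other inputs at their observed values, yield = 8*planting_density + 304. Solving for 328 gives planting_density = 3, within [-1, 7].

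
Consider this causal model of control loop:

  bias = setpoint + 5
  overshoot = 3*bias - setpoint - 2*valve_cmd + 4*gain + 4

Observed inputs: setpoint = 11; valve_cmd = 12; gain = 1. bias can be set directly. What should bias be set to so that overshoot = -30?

Intervening on bias fixes its value directly, overriding its dependence on setpoint.
Substituting into the overshoot equation gives overshoot = 3*bias - 27.
Solve 3*bias - 27 = -30: bias = (-30 + 27) / 3 = -1.

bias = -1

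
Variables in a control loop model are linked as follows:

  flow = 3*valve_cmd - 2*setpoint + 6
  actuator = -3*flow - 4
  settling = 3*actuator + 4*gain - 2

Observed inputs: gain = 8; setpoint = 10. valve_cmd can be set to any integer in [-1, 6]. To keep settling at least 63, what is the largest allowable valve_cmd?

Substituting into the flow equation gives flow = 3*valve_cmd - 14.
Substituting into the actuator equation gives actuator = -9*valve_cmd + 38.
So settling = -27*valve_cmd + 144.
Require -27*valve_cmd + 144 ≥ 63, so valve_cmd ≤ 3.
The largest integer in [-1, 6] satisfying this is 3.

valve_cmd = 3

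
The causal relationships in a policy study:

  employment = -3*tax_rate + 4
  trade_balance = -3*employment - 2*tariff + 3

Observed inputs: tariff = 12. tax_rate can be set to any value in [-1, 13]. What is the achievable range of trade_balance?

Substituting into the trade_balance equation gives trade_balance = 9*tax_rate - 33.
Linear in tax_rate, so extremes are at the endpoints: tax_rate = -1 gives trade_balance = -42; tax_rate = 13 gives trade_balance = 84.

-42 to 84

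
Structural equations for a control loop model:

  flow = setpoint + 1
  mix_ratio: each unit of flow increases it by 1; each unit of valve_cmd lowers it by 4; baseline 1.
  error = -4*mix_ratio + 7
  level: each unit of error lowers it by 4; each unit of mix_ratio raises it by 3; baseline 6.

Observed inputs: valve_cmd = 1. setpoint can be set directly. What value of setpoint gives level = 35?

Substituting into the mix_ratio equation gives mix_ratio = setpoint - 2.
Substituting into the error equation gives error = -4*setpoint + 15.
So level = 19*setpoint - 60.
Solve 19*setpoint - 60 = 35: setpoint = (35 + 60) / 19 = 5.

setpoint = 5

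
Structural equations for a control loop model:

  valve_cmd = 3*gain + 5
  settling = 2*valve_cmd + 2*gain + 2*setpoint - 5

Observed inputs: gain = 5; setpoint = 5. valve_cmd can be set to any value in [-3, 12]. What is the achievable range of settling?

9 to 39

Intervening on valve_cmd fixes its value directly, overriding its dependence on gain.
Substituting into the settling equation gives settling = 2*valve_cmd + 15.
Linear in valve_cmd, so extremes are at the endpoints: valve_cmd = -3 gives settling = 9; valve_cmd = 12 gives settling = 39.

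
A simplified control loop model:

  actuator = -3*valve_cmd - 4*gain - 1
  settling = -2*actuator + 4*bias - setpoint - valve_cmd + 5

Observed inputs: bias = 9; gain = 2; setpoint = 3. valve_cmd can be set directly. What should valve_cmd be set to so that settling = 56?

valve_cmd = 0

Substituting into the actuator equation gives actuator = -3*valve_cmd - 9.
Substituting into the settling equation gives settling = 5*valve_cmd + 56.
Solve 5*valve_cmd + 56 = 56: valve_cmd = (56 - 56) / 5 = 0.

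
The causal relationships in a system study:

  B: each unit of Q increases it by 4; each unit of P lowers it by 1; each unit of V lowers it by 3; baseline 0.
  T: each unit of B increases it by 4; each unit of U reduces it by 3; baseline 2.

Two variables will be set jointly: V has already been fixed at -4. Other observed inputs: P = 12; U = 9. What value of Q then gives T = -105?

Q = -5

With V held at -4:
Substituting into the B equation gives B = 4*Q.
Substituting into the T equation gives T = 16*Q - 25.
Solve 16*Q - 25 = -105: Q = (-105 + 25) / 16 = -5.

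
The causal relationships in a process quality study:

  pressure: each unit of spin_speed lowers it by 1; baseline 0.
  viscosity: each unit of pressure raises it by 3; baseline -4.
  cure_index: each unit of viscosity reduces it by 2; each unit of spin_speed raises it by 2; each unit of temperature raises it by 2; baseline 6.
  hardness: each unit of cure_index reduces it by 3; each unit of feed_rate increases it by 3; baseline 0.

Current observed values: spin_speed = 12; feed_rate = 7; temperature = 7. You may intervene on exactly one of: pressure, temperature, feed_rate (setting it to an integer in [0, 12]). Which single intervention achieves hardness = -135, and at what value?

Intervening on pressure: with other inputs at their observed values, hardness = 18*pressure - 135. Solving for -135 gives pressure = 0, within [0, 12].
Intervening on temperature: hardness = -6*temperature - 309. Reaching -135 requires temperature = -29, outside [0, 12].
Intervening on feed_rate: hardness = 3*feed_rate - 372. Reaching -135 requires feed_rate = 79, outside [0, 12].

set pressure = 0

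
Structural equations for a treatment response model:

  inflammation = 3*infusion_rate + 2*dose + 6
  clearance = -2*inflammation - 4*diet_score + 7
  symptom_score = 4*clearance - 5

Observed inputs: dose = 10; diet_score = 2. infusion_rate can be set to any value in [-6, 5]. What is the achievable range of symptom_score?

-337 to -73

Substituting into the inflammation equation gives inflammation = 3*infusion_rate + 26.
So clearance = -6*infusion_rate - 53.
symptom_score becomes -24*infusion_rate - 217.
Linear in infusion_rate, so extremes are at the endpoints: infusion_rate = -6 gives symptom_score = -73; infusion_rate = 5 gives symptom_score = -337.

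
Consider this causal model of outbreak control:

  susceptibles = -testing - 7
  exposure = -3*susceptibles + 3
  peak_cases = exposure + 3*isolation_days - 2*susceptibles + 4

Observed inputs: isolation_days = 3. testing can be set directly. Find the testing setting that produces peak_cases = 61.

Substituting into the exposure equation gives exposure = 3*testing + 24.
peak_cases becomes 5*testing + 51.
Solve 5*testing + 51 = 61: testing = (61 - 51) / 5 = 2.

testing = 2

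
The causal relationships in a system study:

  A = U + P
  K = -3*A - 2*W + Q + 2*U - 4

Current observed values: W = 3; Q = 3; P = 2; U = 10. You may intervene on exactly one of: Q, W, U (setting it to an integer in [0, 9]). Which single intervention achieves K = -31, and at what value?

Intervening on Q: K = Q - 26. Reaching -31 requires Q = -5, outside [0, 9].
Intervening on W: with other inputs at their observed values, K = -2*W - 17. Solving for -31 gives W = 7, within [0, 9].
Intervening on U: K = -U - 13. Reaching -31 requires U = 18, outside [0, 9].

set W = 7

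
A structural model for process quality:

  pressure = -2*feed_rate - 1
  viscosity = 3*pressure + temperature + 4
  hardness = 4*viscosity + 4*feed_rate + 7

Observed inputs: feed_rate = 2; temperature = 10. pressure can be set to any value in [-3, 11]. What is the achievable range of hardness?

Intervening on pressure fixes its value directly, overriding its dependence on feed_rate.
Substituting into the viscosity equation gives viscosity = 3*pressure + 14.
This gives hardness = 12*pressure + 71.
Linear in pressure, so extremes are at the endpoints: pressure = -3 gives hardness = 35; pressure = 11 gives hardness = 203.

35 to 203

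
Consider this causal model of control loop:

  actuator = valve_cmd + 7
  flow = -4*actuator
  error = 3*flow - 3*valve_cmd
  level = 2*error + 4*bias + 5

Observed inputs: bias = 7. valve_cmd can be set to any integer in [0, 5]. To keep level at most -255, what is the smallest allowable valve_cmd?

valve_cmd = 4

Substituting into the flow equation gives flow = -4*valve_cmd - 28.
Substituting into the error equation gives error = -15*valve_cmd - 84.
So level = -30*valve_cmd - 135.
Require -30*valve_cmd - 135 ≤ -255, so valve_cmd ≥ 4.
The smallest integer in [0, 5] satisfying this is 4.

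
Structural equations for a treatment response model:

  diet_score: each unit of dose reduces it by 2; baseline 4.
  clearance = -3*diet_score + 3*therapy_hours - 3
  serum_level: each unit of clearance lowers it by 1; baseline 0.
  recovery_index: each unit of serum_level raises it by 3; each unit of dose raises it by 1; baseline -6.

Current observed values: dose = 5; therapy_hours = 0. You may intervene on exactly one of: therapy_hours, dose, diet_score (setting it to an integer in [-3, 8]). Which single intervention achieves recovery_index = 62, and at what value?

set diet_score = 6

Intervening on therapy_hours: recovery_index = -9*therapy_hours - 46. Reaching 62 requires therapy_hours = -12, outside [-3, 8].
Intervening on dose: recovery_index = -17*dose + 39. Reaching 62 requires dose = -23/17, not an integer.
Intervening on diet_score: with other inputs at their observed values, recovery_index = 9*diet_score + 8. Solving for 62 gives diet_score = 6, within [-3, 8].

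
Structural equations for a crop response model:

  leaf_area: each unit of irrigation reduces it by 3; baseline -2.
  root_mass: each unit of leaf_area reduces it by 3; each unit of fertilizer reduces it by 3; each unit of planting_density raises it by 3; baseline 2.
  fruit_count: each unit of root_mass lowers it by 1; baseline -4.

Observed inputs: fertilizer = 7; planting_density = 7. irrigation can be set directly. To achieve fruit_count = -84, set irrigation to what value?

irrigation = 8

Substituting into the root_mass equation gives root_mass = 9*irrigation + 8.
fruit_count becomes -9*irrigation - 12.
Solve -9*irrigation - 12 = -84: irrigation = (-84 + 12) / -9 = 8.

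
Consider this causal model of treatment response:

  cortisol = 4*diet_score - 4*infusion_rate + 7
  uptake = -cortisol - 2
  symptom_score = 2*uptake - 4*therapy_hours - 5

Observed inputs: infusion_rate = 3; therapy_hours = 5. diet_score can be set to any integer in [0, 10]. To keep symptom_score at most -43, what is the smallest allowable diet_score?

diet_score = 3

Substituting into the cortisol equation gives cortisol = 4*diet_score - 5.
So uptake = -4*diet_score + 3.
symptom_score becomes -8*diet_score - 19.
Require -8*diet_score - 19 ≤ -43, so diet_score ≥ 3.
The smallest integer in [0, 10] satisfying this is 3.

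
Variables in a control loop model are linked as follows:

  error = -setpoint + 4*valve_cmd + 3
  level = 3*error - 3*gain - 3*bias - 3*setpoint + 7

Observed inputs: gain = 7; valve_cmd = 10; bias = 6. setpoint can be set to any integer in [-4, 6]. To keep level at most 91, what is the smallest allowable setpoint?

setpoint = 1

Substituting into the error equation gives error = -setpoint + 43.
Substituting into the level equation gives level = -6*setpoint + 97.
Require -6*setpoint + 97 ≤ 91, so setpoint ≥ 1.
The smallest integer in [-4, 6] satisfying this is 1.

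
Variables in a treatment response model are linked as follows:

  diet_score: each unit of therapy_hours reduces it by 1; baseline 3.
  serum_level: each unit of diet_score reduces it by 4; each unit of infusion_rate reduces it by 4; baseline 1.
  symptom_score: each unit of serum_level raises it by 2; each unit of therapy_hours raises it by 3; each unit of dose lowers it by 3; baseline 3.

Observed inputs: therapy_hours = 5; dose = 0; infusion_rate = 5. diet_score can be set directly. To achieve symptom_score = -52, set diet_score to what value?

Intervening on diet_score fixes its value directly, overriding its dependence on therapy_hours.
Substituting into the serum_level equation gives serum_level = -4*diet_score - 19.
This gives symptom_score = -8*diet_score - 20.
Solve -8*diet_score - 20 = -52: diet_score = (-52 + 20) / -8 = 4.

diet_score = 4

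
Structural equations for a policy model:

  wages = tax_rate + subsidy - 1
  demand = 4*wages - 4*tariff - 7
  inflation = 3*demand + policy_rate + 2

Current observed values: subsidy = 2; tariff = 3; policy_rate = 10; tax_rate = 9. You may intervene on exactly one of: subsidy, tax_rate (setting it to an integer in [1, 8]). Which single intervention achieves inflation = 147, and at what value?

Intervening on subsidy: with other inputs at their observed values, inflation = 12*subsidy + 51. Solving for 147 gives subsidy = 8, within [1, 8].
Intervening on tax_rate: inflation = 12*tax_rate - 33. Reaching 147 requires tax_rate = 15, outside [1, 8].

set subsidy = 8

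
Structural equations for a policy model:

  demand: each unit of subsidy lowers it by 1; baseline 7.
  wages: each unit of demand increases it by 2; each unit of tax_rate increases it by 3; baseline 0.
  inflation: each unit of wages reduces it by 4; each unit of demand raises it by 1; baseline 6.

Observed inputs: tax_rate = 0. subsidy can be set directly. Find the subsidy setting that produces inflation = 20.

subsidy = 9

Substituting into the wages equation gives wages = -2*subsidy + 14.
Substituting into the inflation equation gives inflation = 7*subsidy - 43.
Solve 7*subsidy - 43 = 20: subsidy = (20 + 43) / 7 = 9.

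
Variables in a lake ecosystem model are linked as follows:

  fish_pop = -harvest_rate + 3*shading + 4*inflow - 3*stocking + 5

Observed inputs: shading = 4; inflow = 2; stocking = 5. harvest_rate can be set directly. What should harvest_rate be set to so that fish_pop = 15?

Substituting into the fish_pop equation gives fish_pop = -harvest_rate + 10.
Solve -harvest_rate + 10 = 15: harvest_rate = (15 - 10) / -1 = -5.

harvest_rate = -5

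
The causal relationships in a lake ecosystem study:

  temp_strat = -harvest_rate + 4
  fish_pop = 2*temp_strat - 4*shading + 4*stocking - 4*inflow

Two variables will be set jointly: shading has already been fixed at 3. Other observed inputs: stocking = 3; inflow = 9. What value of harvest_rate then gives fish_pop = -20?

With shading held at 3:
Substituting into the fish_pop equation gives fish_pop = -2*harvest_rate - 28.
Solve -2*harvest_rate - 28 = -20: harvest_rate = (-20 + 28) / -2 = -4.

harvest_rate = -4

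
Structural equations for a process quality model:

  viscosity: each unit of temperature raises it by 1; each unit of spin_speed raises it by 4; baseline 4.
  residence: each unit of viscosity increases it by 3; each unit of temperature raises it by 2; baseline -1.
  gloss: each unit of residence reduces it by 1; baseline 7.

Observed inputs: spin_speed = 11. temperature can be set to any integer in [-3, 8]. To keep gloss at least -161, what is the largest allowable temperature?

Substituting into the viscosity equation gives viscosity = temperature + 48.
Substituting into the residence equation gives residence = 5*temperature + 143.
So gloss = -5*temperature - 136.
Require -5*temperature - 136 ≥ -161, so temperature ≤ 5.
The largest integer in [-3, 8] satisfying this is 5.

temperature = 5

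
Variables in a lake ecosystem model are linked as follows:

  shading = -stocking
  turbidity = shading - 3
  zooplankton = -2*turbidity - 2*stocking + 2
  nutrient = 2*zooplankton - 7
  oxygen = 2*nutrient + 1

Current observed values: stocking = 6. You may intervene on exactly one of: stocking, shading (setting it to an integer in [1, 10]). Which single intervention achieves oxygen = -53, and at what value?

set shading = 3

Intervening on stocking: the paths from stocking to oxygen cancel (net effect zero), leaving oxygen = 19; -53 is unreachable this way.
Intervening on shading: with other inputs at their observed values, oxygen = -8*shading - 29. Solving for -53 gives shading = 3, within [1, 10].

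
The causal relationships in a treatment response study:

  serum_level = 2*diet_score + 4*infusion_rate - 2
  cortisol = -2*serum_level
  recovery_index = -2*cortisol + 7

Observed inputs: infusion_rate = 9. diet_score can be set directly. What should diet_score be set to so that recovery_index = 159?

diet_score = 2

Substituting into the serum_level equation gives serum_level = 2*diet_score + 34.
Substituting into the cortisol equation gives cortisol = -4*diet_score - 68.
This gives recovery_index = 8*diet_score + 143.
Solve 8*diet_score + 143 = 159: diet_score = (159 - 143) / 8 = 2.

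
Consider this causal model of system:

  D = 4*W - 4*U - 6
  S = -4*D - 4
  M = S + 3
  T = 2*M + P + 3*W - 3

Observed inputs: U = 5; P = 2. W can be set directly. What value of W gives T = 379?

W = -6

Substituting into the D equation gives D = 4*W - 26.
So S = -16*W + 100.
M becomes -16*W + 103.
This gives T = -29*W + 205.
Solve -29*W + 205 = 379: W = (379 - 205) / -29 = -6.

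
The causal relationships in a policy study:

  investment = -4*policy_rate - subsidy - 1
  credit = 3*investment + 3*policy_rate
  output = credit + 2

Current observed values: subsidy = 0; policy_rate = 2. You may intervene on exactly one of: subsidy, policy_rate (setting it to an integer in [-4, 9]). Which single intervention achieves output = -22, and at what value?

Intervening on subsidy: with other inputs at their observed values, output = -3*subsidy - 19. Solving for -22 gives subsidy = 1, within [-4, 9].
Intervening on policy_rate: output = -9*policy_rate - 1. Reaching -22 requires policy_rate = 7/3, not an integer.

set subsidy = 1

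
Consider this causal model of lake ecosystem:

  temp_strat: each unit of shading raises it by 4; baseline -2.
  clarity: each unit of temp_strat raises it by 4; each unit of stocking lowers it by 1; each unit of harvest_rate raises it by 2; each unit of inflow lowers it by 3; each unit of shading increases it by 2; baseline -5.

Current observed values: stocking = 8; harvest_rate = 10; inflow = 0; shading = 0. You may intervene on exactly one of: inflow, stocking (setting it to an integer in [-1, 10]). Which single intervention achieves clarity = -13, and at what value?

set inflow = 4

Intervening on inflow: with other inputs at their observed values, clarity = -3*inflow - 1. Solving for -13 gives inflow = 4, within [-1, 10].
Intervening on stocking: clarity = -stocking + 7. Reaching -13 requires stocking = 20, outside [-1, 10].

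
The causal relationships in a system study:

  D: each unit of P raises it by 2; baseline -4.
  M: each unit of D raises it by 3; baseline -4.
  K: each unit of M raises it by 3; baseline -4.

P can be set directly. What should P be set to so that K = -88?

Substituting into the M equation gives M = 6*P - 16.
Substituting into the K equation gives K = 18*P - 52.
Solve 18*P - 52 = -88: P = (-88 + 52) / 18 = -2.

P = -2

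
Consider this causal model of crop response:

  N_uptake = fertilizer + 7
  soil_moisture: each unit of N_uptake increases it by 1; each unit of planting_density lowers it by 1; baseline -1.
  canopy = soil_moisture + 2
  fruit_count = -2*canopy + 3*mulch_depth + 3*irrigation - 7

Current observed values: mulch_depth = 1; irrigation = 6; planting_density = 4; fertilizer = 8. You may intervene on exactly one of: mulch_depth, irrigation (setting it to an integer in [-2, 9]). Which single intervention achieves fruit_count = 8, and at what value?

Intervening on mulch_depth: with other inputs at their observed values, fruit_count = 3*mulch_depth - 13. Solving for 8 gives mulch_depth = 7, within [-2, 9].
Intervening on irrigation: fruit_count = 3*irrigation - 28. Reaching 8 requires irrigation = 12, outside [-2, 9].

set mulch_depth = 7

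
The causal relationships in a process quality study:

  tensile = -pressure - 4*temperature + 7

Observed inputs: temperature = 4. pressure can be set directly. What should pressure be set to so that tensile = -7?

Substituting into the tensile equation gives tensile = -pressure - 9.
Solve -pressure - 9 = -7: pressure = (-7 + 9) / -1 = -2.

pressure = -2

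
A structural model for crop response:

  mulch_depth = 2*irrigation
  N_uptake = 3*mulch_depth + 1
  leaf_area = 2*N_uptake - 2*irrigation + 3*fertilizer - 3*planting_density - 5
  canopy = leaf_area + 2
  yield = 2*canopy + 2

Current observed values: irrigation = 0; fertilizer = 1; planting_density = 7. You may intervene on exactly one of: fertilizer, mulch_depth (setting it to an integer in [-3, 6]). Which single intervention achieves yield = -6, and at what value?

Intervening on fertilizer: with other inputs at their observed values, yield = 6*fertilizer - 42. Solving for -6 gives fertilizer = 6, within [-3, 6].
Intervening on mulch_depth: yield = 12*mulch_depth - 36. Reaching -6 requires mulch_depth = 5/2, not an integer.

set fertilizer = 6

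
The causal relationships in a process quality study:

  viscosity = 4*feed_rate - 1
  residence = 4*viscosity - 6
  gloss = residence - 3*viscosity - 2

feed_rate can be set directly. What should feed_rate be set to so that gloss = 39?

feed_rate = 12

Substituting into the residence equation gives residence = 16*feed_rate - 10.
So gloss = 4*feed_rate - 9.
Solve 4*feed_rate - 9 = 39: feed_rate = (39 + 9) / 4 = 12.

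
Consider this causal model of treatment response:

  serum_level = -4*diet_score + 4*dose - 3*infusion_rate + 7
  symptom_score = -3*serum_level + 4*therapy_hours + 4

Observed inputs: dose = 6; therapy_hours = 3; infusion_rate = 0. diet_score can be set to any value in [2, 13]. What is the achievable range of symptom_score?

-53 to 79

Substituting into the serum_level equation gives serum_level = -4*diet_score + 31.
So symptom_score = 12*diet_score - 77.
Linear in diet_score, so extremes are at the endpoints: diet_score = 2 gives symptom_score = -53; diet_score = 13 gives symptom_score = 79.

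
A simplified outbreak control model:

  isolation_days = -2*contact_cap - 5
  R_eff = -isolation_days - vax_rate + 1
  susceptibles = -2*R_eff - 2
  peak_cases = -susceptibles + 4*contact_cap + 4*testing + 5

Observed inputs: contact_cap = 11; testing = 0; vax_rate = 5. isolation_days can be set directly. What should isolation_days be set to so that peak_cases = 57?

isolation_days = -7

Intervening on isolation_days fixes its value directly, overriding its dependence on contact_cap.
Substituting into the R_eff equation gives R_eff = -isolation_days - 4.
Substituting into the susceptibles equation gives susceptibles = 2*isolation_days + 6.
peak_cases becomes -2*isolation_days + 43.
Solve -2*isolation_days + 43 = 57: isolation_days = (57 - 43) / -2 = -7.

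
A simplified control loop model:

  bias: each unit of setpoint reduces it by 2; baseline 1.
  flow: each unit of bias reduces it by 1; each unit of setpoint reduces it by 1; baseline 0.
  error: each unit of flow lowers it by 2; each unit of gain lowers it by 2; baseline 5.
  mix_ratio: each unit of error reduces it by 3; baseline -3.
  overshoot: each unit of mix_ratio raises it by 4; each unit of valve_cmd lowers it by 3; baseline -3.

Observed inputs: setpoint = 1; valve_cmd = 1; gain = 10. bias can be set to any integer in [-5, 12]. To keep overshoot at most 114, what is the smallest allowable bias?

bias = 1

Intervening on bias fixes its value directly, overriding its dependence on setpoint.
Substituting into the flow equation gives flow = -bias - 1.
Substituting into the error equation gives error = 2*bias - 13.
Substituting into the mix_ratio equation gives mix_ratio = -6*bias + 36.
Substituting into the overshoot equation gives overshoot = -24*bias + 138.
Require -24*bias + 138 ≤ 114, so bias ≥ 1.
The smallest integer in [-5, 12] satisfying this is 1.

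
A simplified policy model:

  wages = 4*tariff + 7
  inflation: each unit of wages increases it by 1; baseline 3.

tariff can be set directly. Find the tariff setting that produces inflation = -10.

Substituting into the inflation equation gives inflation = 4*tariff + 10.
Solve 4*tariff + 10 = -10: tariff = (-10 - 10) / 4 = -5.

tariff = -5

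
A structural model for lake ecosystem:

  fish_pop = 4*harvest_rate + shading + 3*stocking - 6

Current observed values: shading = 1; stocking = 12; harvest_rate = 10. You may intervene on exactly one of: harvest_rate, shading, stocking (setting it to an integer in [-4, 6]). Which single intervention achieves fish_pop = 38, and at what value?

Intervening on harvest_rate: fish_pop = 4*harvest_rate + 31. Reaching 38 requires harvest_rate = 7/4, not an integer.
Intervening on shading: fish_pop = shading + 70. Reaching 38 requires shading = -32, outside [-4, 6].
Intervening on stocking: with other inputs at their observed values, fish_pop = 3*stocking + 35. Solving for 38 gives stocking = 1, within [-4, 6].

set stocking = 1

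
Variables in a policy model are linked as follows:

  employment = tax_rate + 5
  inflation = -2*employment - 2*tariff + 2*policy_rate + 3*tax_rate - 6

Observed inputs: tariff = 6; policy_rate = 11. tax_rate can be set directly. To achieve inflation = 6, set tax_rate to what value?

Substituting into the inflation equation gives inflation = tax_rate - 6.
Solve tax_rate - 6 = 6: tax_rate = (6 + 6) / 1 = 12.

tax_rate = 12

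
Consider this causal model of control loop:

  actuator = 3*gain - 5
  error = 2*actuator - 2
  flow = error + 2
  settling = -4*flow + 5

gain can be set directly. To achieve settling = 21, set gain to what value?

gain = 1

Substituting into the error equation gives error = 6*gain - 12.
Substituting into the flow equation gives flow = 6*gain - 10.
settling becomes -24*gain + 45.
Solve -24*gain + 45 = 21: gain = (21 - 45) / -24 = 1.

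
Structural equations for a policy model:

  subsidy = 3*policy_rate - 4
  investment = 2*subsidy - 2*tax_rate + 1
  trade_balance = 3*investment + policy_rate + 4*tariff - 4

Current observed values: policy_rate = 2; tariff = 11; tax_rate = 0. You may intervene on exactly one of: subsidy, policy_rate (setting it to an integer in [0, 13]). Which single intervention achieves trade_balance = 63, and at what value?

set subsidy = 3

Intervening on subsidy: with other inputs at their observed values, trade_balance = 6*subsidy + 45. Solving for 63 gives subsidy = 3, within [0, 13].
Intervening on policy_rate: trade_balance = 19*policy_rate + 19. Reaching 63 requires policy_rate = 44/19, not an integer.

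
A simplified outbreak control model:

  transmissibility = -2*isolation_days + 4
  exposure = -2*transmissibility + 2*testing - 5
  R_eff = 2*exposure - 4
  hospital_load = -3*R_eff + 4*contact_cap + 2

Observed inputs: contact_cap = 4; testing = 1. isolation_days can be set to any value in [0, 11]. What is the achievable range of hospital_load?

-168 to 96

Substituting into the exposure equation gives exposure = 4*isolation_days - 11.
This gives R_eff = 8*isolation_days - 26.
Substituting into the hospital_load equation gives hospital_load = -24*isolation_days + 96.
Linear in isolation_days, so extremes are at the endpoints: isolation_days = 0 gives hospital_load = 96; isolation_days = 11 gives hospital_load = -168.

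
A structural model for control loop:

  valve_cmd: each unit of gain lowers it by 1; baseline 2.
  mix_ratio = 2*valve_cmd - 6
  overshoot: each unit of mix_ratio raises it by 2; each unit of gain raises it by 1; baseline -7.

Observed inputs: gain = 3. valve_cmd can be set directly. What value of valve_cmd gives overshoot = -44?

valve_cmd = -7

Intervening on valve_cmd fixes its value directly, overriding its dependence on gain.
Substituting into the overshoot equation gives overshoot = 4*valve_cmd - 16.
Solve 4*valve_cmd - 16 = -44: valve_cmd = (-44 + 16) / 4 = -7.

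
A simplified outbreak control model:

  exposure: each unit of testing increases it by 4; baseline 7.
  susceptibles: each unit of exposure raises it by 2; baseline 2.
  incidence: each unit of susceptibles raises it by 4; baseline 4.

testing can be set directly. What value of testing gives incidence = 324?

Substituting into the susceptibles equation gives susceptibles = 8*testing + 16.
incidence becomes 32*testing + 68.
Solve 32*testing + 68 = 324: testing = (324 - 68) / 32 = 8.

testing = 8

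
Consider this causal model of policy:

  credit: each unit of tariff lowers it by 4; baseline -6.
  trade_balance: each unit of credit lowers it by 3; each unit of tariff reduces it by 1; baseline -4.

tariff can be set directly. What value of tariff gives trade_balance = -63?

tariff = -7

Substituting into the trade_balance equation gives trade_balance = 11*tariff + 14.
Solve 11*tariff + 14 = -63: tariff = (-63 - 14) / 11 = -7.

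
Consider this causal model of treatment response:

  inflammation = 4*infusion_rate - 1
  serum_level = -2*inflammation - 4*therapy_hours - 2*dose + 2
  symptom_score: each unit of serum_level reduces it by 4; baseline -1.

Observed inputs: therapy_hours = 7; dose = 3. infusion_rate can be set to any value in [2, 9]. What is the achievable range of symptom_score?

Substituting into the serum_level equation gives serum_level = -8*infusion_rate - 30.
symptom_score becomes 32*infusion_rate + 119.
Linear in infusion_rate, so extremes are at the endpoints: infusion_rate = 2 gives symptom_score = 183; infusion_rate = 9 gives symptom_score = 407.

183 to 407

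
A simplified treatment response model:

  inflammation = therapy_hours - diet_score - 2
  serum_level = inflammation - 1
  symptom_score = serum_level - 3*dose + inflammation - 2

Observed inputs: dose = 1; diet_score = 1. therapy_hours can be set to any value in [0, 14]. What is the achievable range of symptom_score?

-12 to 16

Substituting into the inflammation equation gives inflammation = therapy_hours - 3.
Substituting into the serum_level equation gives serum_level = therapy_hours - 4.
This gives symptom_score = 2*therapy_hours - 12.
Linear in therapy_hours, so extremes are at the endpoints: therapy_hours = 0 gives symptom_score = -12; therapy_hours = 14 gives symptom_score = 16.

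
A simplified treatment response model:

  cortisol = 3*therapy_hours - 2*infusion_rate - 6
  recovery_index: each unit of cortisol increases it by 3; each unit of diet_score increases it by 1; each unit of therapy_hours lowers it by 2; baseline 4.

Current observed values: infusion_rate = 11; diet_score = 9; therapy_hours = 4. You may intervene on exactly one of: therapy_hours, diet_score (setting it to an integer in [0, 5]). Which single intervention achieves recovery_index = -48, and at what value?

set diet_score = 4

Intervening on therapy_hours: recovery_index = 7*therapy_hours - 71. Reaching -48 requires therapy_hours = 23/7, not an integer.
Intervening on diet_score: with other inputs at their observed values, recovery_index = diet_score - 52. Solving for -48 gives diet_score = 4, within [0, 5].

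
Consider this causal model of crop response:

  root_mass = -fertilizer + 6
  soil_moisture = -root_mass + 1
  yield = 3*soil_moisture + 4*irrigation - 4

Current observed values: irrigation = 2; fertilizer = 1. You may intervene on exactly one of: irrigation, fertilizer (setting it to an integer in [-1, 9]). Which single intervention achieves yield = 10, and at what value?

set fertilizer = 7

Intervening on irrigation: yield = 4*irrigation - 16. Reaching 10 requires irrigation = 13/2, not an integer.
Intervening on fertilizer: with other inputs at their observed values, yield = 3*fertilizer - 11. Solving for 10 gives fertilizer = 7, within [-1, 9].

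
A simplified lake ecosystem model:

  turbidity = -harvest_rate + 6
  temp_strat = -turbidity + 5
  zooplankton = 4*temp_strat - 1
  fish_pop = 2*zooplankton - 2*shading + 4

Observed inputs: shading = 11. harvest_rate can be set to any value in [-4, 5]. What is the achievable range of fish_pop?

-60 to 12

Substituting into the temp_strat equation gives temp_strat = harvest_rate - 1.
So zooplankton = 4*harvest_rate - 5.
So fish_pop = 8*harvest_rate - 28.
Linear in harvest_rate, so extremes are at the endpoints: harvest_rate = -4 gives fish_pop = -60; harvest_rate = 5 gives fish_pop = 12.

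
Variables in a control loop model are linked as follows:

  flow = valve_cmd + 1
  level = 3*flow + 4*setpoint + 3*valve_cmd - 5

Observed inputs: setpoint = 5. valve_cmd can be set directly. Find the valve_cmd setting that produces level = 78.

Substituting into the level equation gives level = 6*valve_cmd + 18.
Solve 6*valve_cmd + 18 = 78: valve_cmd = (78 - 18) / 6 = 10.

valve_cmd = 10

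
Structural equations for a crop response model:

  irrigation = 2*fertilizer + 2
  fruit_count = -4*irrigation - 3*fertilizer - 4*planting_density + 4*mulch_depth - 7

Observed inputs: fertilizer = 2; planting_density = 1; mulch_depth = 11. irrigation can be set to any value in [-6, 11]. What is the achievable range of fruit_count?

-17 to 51

Intervening on irrigation fixes its value directly, overriding its dependence on fertilizer.
Substituting into the fruit_count equation gives fruit_count = -4*irrigation + 27.
Linear in irrigation, so extremes are at the endpoints: irrigation = -6 gives fruit_count = 51; irrigation = 11 gives fruit_count = -17.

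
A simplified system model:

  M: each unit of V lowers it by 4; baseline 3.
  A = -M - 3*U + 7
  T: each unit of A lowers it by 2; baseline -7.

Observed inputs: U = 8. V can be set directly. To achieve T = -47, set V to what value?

Substituting into the A equation gives A = 4*V - 20.
Substituting into the T equation gives T = -8*V + 33.
Solve -8*V + 33 = -47: V = (-47 - 33) / -8 = 10.

V = 10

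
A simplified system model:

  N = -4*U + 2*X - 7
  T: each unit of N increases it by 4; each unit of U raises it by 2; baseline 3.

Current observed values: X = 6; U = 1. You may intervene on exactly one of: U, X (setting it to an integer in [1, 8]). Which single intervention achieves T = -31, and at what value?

set X = 1

Intervening on U: T = -14*U + 23. Reaching -31 requires U = 27/7, not an integer.
Intervening on X: with other inputs at their observed values, T = 8*X - 39. Solving for -31 gives X = 1, within [1, 8].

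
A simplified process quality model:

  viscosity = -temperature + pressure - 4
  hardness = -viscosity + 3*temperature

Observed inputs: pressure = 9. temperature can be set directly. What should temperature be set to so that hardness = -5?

Substituting into the viscosity equation gives viscosity = -temperature + 5.
So hardness = 4*temperature - 5.
Solve 4*temperature - 5 = -5: temperature = (-5 + 5) / 4 = 0.

temperature = 0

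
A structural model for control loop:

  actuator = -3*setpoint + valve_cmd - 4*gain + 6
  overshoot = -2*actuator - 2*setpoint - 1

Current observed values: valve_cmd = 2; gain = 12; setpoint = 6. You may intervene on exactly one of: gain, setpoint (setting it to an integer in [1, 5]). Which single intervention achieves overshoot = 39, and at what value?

Intervening on gain: with other inputs at their observed values, overshoot = 8*gain + 7. Solving for 39 gives gain = 4, within [1, 5].
Intervening on setpoint: overshoot = 4*setpoint + 79. Reaching 39 requires setpoint = -10, outside [1, 5].

set gain = 4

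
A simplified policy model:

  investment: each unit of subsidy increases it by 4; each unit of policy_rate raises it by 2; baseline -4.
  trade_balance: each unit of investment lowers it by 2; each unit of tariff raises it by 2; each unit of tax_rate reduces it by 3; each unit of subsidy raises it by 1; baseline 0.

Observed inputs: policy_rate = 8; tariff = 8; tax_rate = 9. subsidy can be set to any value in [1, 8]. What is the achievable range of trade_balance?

-91 to -42

Substituting into the investment equation gives investment = 4*subsidy + 12.
Substituting into the trade_balance equation gives trade_balance = -7*subsidy - 35.
Linear in subsidy, so extremes are at the endpoints: subsidy = 1 gives trade_balance = -42; subsidy = 8 gives trade_balance = -91.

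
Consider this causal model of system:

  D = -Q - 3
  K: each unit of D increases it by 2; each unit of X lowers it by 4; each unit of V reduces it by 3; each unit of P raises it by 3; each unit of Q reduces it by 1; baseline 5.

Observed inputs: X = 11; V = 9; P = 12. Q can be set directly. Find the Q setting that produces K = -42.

Q = 2

Substituting into the K equation gives K = -3*Q - 36.
Solve -3*Q - 36 = -42: Q = (-42 + 36) / -3 = 2.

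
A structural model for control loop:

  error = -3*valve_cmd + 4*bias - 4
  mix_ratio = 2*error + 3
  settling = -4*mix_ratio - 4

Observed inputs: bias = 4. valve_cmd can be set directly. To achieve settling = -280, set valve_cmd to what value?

valve_cmd = -7

Substituting into the error equation gives error = -3*valve_cmd + 12.
So mix_ratio = -6*valve_cmd + 27.
Substituting into the settling equation gives settling = 24*valve_cmd - 112.
Solve 24*valve_cmd - 112 = -280: valve_cmd = (-280 + 112) / 24 = -7.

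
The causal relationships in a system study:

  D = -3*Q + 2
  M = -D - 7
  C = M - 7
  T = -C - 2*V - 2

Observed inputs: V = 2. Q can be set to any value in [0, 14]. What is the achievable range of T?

Substituting into the M equation gives M = 3*Q - 9.
So C = 3*Q - 16.
T becomes -3*Q + 10.
Linear in Q, so extremes are at the endpoints: Q = 0 gives T = 10; Q = 14 gives T = -32.

-32 to 10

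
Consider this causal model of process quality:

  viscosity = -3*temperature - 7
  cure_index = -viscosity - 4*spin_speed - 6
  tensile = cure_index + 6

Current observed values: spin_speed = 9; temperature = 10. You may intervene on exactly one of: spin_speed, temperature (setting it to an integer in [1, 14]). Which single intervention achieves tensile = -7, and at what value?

set spin_speed = 11

Intervening on spin_speed: with other inputs at their observed values, tensile = -4*spin_speed + 37. Solving for -7 gives spin_speed = 11, within [1, 14].
Intervening on temperature: tensile = 3*temperature - 29. Reaching -7 requires temperature = 22/3, not an integer.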